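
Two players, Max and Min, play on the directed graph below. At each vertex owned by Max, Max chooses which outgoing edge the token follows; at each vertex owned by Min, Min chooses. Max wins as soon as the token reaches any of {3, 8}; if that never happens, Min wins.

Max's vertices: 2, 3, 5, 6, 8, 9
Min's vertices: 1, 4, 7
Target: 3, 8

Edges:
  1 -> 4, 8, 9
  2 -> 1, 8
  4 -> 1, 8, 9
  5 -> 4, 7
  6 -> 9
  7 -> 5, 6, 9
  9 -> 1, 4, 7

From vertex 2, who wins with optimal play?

A0 = {3, 8}
A1: add {2} — 2 (Max) has 2→8.
A2 = A1; e.g. 1 (Min) can still go to 4. Fixed point.
2 ∈ A1, so Max can force the target.

Max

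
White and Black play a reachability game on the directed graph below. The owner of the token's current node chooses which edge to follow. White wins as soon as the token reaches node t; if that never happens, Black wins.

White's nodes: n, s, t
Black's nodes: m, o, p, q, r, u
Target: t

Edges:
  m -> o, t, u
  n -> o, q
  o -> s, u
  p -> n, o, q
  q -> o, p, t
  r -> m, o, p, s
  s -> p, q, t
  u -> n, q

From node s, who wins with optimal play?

White

A0 = {t}
A1: add {s} — s (White) has s→t.
A2 = A1; e.g. m (Black) can still go to o. Fixed point.
s ∈ A1, so White can force the target.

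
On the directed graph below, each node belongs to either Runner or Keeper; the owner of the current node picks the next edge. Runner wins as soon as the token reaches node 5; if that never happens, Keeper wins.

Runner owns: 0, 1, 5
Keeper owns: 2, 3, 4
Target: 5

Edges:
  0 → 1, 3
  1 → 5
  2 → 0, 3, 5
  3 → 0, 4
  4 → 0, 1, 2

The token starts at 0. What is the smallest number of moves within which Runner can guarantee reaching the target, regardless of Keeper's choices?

2

A0 = {5}
A1: add {1} — 1 (Runner) has 1→5.
A2: add {0} — 0 (Runner) has 0→1.
A3 = A2; e.g. 2 (Keeper) can still go to 3. Fixed point.
0 enters the attractor at level 2, so Runner can force the target in 2 moves from there.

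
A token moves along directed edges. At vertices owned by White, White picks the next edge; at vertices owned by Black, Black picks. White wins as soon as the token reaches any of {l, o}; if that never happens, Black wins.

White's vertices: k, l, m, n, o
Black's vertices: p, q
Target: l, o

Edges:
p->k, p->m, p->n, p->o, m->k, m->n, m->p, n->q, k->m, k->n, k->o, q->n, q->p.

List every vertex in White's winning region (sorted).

A0 = {l, o}
A1: add {k} — k (White) has k→o.
A2: add {m} — m (White) has m→k.
A3 = A2; e.g. n (White) has no edge into A2. Fixed point.
White's winning region = {k, l, m, o}.

k, l, m, o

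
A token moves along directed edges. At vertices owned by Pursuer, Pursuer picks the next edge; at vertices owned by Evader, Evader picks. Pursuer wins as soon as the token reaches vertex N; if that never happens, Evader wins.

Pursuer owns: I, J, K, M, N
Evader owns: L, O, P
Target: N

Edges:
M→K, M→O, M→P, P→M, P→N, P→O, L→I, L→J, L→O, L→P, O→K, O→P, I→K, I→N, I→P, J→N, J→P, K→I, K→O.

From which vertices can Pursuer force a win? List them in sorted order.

A0 = {N}
A1: add {I, J} — I (Pursuer) has I→N; J (Pursuer) has J→N.
A2: add {K} — K (Pursuer) has K→I.
A3: add {M} — M (Pursuer) has M→K.
A4 = A3; e.g. L (Evader) can still go to O. Fixed point.
Pursuer's winning region = {I, J, K, M, N}.

I, J, K, M, N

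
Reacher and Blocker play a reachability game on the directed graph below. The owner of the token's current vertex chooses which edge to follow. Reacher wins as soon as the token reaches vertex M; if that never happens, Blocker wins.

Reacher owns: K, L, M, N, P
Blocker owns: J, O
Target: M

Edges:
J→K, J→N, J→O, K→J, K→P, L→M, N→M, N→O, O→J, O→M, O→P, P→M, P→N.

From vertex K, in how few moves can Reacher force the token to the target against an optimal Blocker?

A0 = {M}
A1: add {L, N, P} — L (Reacher) has L→M; N (Reacher) has N→M; P (Reacher) has P→M.
A2: add {K} — K (Reacher) has K→P.
A3 = A2; e.g. J (Blocker) can still go to O. Fixed point.
K enters the attractor at level 2, so Reacher can force the target in 2 moves from there.

2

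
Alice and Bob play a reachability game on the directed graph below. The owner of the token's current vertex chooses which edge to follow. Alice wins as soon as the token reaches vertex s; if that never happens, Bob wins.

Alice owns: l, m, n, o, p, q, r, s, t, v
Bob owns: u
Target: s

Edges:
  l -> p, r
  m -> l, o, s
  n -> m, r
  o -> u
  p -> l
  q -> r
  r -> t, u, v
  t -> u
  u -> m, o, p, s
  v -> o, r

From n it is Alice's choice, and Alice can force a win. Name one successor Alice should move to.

m

A0 = {s}
A1: add {m} — m (Alice) has m→s.
A2: add {n} — n (Alice) has n→m.
A3 = A2; e.g. l (Alice) has no edge into A2. Fixed point.
From n, successor m is in the attractor (rank 1); the other successor r is not.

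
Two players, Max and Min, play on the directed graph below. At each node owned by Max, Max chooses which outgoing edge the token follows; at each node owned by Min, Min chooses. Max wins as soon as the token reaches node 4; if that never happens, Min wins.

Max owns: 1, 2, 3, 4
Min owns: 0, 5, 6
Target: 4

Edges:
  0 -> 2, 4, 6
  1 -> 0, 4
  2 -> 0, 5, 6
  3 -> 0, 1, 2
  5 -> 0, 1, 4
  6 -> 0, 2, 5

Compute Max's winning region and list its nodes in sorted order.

A0 = {4}
A1: add {1} — 1 (Max) has 1→4.
A2: add {3} — 3 (Max) has 3→1.
A3 = A2; e.g. 0 (Min) can still go to 2. Fixed point.
Max's winning region = {1, 3, 4}.

1, 3, 4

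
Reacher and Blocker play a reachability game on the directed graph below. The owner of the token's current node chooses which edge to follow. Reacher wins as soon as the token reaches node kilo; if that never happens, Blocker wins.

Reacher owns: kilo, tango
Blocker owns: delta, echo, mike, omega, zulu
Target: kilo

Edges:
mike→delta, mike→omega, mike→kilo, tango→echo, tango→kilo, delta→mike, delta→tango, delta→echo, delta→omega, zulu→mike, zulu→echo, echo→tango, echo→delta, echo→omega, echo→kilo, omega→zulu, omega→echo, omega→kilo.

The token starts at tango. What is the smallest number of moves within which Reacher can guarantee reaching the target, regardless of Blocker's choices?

A0 = {kilo}
A1: add {tango} — tango (Reacher) has tango→kilo.
A2 = A1; e.g. mike (Blocker) can still go to delta. Fixed point.
tango enters the attractor at level 1, so Reacher can force the target in 1 move from there.

1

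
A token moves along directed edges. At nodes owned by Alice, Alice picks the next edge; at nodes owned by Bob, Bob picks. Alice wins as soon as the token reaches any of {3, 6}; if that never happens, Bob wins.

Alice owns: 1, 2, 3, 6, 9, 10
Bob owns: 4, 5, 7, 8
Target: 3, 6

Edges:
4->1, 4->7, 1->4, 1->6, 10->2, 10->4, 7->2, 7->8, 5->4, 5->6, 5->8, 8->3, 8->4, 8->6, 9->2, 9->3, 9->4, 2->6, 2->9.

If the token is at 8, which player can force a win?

A0 = {3, 6}
A1: add {1, 2, 9} — 1 (Alice) has 1→6; 2 (Alice) has 2→6; 9 (Alice) has 9→3.
A2: add {10} — 10 (Alice) has 10→2.
A3 = A2; e.g. 4 (Bob) can still go to 7. Fixed point.
8 never enters the attractor, so Bob can avoid the target forever.

Bob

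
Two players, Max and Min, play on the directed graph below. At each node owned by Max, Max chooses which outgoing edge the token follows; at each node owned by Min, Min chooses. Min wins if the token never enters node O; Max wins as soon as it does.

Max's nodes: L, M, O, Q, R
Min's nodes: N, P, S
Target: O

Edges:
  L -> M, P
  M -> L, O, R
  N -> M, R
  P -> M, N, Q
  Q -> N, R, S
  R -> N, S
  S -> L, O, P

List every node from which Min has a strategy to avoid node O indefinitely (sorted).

A0 = {O}
A1: add {M} — M (Max) has M→O.
A2: add {L} — L (Max) has L→M.
A3 = A2; e.g. N (Min) can still go to R. Fixed point.
Max's attractor = {L, M, O}; Min avoids the target exactly from the complement.

N, P, Q, R, S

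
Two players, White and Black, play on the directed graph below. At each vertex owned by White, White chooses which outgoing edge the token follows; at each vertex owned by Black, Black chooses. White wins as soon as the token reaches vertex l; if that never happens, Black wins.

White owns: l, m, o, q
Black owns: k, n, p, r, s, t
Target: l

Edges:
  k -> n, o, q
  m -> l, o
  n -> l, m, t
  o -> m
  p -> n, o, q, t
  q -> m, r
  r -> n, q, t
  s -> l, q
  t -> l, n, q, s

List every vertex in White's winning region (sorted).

A0 = {l}
A1: add {m} — m (White) has m→l.
A2: add {o, q} — o (White) has o→m; q (White) has q→m.
A3: add {s} — s (Black): all of {l, q} already in.
A4 = A3; e.g. k (Black) can still go to n. Fixed point.
White's winning region = {l, m, o, q, s}.

l, m, o, q, s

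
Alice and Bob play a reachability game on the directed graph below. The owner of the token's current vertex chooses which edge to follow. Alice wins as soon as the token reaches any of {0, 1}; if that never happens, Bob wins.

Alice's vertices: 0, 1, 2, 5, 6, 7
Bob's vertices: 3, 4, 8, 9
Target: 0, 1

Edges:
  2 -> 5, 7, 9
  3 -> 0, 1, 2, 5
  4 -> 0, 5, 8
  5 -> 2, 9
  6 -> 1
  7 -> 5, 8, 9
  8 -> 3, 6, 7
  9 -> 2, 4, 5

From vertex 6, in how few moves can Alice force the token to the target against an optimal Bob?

A0 = {0, 1}
A1: add {6} — 6 (Alice) has 6→1.
A2 = A1; e.g. 2 (Alice) has no edge into A1. Fixed point.
6 enters the attractor at level 1, so Alice can force the target in 1 move from there.

1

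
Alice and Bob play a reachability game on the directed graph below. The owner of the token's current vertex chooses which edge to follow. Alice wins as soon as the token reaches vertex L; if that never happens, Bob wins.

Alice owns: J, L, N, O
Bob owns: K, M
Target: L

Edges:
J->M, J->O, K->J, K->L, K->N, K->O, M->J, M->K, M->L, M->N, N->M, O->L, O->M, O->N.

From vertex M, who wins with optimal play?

Bob

A0 = {L}
A1: add {O} — O (Alice) has O→L.
A2: add {J} — J (Alice) has J→O.
A3 = A2; e.g. K (Bob) can still go to N. Fixed point.
M never enters the attractor, so Bob can avoid the target forever.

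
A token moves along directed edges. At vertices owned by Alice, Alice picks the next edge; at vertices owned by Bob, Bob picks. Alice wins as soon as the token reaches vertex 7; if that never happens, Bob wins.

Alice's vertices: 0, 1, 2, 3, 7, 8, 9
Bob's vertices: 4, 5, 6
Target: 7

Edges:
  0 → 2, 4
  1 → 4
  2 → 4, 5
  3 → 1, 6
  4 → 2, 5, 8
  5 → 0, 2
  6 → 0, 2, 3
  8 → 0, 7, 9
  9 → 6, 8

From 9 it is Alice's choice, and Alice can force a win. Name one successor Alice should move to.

8

A0 = {7}
A1: add {8} — 8 (Alice) has 8→7.
A2: add {9} — 9 (Alice) has 9→8.
A3 = A2; e.g. 0 (Alice) has no edge into A2. Fixed point.
From 9, successor 8 is in the attractor (rank 1); the other successor 6 is not.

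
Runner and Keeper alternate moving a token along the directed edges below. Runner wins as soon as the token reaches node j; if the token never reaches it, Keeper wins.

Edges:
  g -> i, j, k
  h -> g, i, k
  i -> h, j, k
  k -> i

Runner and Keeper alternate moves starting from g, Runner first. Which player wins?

Track states (vertex, player-to-move).
A0 = {(j,Runner), (j,Keeper)}
A1: add {(g,Runner), (i,Runner)}.
(g,Runner) ∈ A1 ⇒ Runner forces the target.

Runner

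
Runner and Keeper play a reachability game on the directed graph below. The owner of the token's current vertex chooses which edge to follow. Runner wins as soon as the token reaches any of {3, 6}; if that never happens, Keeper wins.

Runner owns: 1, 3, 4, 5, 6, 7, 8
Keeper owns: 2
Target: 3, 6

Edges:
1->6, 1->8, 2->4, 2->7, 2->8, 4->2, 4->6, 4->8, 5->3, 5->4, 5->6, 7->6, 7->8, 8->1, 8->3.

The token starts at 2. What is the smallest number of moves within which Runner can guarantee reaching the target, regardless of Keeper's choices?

A0 = {3, 6}
A1: add {1, 4, 5, 7, 8} — 1 (Runner) has 1→6; 4 (Runner) has 4→6; 5 (Runner) has 5→3; 7 (Runner) has 7→6; 8 (Runner) has 8→3.
A2: add {2} — 2 (Keeper): all of {4, 7, 8} already in.
A2 = all vertices. Fixed point.
2 enters the attractor at level 2, so Runner can force the target in 2 moves from there.

2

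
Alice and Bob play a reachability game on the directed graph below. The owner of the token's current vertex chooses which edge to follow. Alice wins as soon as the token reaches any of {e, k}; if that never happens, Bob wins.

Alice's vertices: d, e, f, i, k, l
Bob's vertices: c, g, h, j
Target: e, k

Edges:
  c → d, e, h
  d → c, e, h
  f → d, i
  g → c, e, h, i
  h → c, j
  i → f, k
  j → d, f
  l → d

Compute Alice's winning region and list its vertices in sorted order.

A0 = {e, k}
A1: add {d, i} — d (Alice) has d→e; i (Alice) has i→k.
A2: add {f, l} — f (Alice) has f→d; l (Alice) has l→d.
A3: add {j} — j (Bob): all of {d, f} already in.
A4 = A3; e.g. c (Bob) can still go to h. Fixed point.
Alice's winning region = {d, e, f, i, j, k, l}.

d, e, f, i, j, k, l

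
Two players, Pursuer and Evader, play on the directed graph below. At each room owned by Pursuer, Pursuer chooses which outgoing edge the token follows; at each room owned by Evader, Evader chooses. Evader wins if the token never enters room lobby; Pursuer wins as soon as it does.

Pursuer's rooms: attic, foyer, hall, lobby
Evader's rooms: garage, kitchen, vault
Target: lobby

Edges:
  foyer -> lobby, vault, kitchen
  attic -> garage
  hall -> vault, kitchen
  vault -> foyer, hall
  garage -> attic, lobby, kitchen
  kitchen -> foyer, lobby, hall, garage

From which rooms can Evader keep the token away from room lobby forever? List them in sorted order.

A0 = {lobby}
A1: add {foyer} — foyer (Pursuer) has foyer→lobby.
A2 = A1; e.g. attic (Pursuer) has no edge into A1. Fixed point.
Pursuer's attractor = {foyer, lobby}; Evader avoids the target exactly from the complement.

attic, garage, hall, kitchen, vault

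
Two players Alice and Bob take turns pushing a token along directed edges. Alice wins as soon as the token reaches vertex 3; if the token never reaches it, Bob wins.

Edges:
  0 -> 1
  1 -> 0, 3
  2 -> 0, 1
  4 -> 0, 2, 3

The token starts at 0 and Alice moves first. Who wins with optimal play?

Bob

Track states (vertex, player-to-move).
A0 = {(3,Alice), (3,Bob)}
A1: add {(1,Alice), (4,Alice)}.
A2: add {(0,Bob)}.
A3: add {(2,Alice)}.
A4 = A3; e.g. (0,Alice) stays out. (0,Alice) never enters ⇒ Bob avoids the target.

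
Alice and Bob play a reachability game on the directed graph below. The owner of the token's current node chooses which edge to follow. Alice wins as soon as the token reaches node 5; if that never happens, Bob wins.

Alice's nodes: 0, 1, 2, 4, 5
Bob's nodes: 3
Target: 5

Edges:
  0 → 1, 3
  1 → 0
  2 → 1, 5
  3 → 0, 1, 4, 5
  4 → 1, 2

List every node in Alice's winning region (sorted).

2, 4, 5

A0 = {5}
A1: add {2} — 2 (Alice) has 2→5.
A2: add {4} — 4 (Alice) has 4→2.
A3 = A2; e.g. 0 (Alice) has no edge into A2. Fixed point.
Alice's winning region = {2, 4, 5}.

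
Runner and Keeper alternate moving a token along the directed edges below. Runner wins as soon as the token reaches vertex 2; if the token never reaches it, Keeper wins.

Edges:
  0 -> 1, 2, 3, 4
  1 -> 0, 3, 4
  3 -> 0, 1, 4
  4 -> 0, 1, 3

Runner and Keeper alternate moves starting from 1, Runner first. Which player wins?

Keeper

Track states (vertex, player-to-move).
A0 = {(2,Runner), (2,Keeper)}
A1: add {(0,Runner)}.
A2 = A1; e.g. (0,Keeper) stays out. (1,Runner) never enters ⇒ Keeper avoids the target.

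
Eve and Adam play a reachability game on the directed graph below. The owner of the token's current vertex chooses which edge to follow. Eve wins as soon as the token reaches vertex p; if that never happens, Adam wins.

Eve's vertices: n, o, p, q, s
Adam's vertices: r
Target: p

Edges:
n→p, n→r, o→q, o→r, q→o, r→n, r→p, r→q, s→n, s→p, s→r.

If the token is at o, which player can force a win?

A0 = {p}
A1: add {n, s} — n (Eve) has n→p; s (Eve) has s→p.
A2 = A1; e.g. o (Eve) has no edge into A1. Fixed point.
o never enters the attractor, so Adam can avoid the target forever.

Adam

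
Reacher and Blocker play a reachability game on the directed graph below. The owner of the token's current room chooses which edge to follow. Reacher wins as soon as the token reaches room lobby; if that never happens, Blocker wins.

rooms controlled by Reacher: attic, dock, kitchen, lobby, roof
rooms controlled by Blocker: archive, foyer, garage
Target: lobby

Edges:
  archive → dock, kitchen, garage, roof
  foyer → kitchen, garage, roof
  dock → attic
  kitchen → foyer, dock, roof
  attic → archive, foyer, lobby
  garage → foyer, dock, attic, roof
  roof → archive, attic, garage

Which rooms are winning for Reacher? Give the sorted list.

attic, dock, kitchen, lobby, roof

A0 = {lobby}
A1: add {attic} — attic (Reacher) has attic→lobby.
A2: add {dock, roof} — dock (Reacher) has dock→attic; roof (Reacher) has roof→attic.
A3: add {kitchen} — kitchen (Reacher) has kitchen→dock.
A4 = A3; e.g. archive (Blocker) can still go to garage. Fixed point.
Reacher's winning region = {attic, dock, kitchen, lobby, roof}.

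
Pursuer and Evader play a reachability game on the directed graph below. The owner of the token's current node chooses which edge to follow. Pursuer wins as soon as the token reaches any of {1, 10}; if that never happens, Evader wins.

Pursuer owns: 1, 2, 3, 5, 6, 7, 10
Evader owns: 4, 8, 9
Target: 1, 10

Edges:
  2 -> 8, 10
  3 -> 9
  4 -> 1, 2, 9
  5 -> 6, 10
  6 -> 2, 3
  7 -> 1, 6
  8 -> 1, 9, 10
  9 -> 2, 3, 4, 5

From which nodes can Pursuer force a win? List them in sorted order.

A0 = {1, 10}
A1: add {2, 5, 7} — 2 (Pursuer) has 2→10; 5 (Pursuer) has 5→10; 7 (Pursuer) has 7→1.
A2: add {6} — 6 (Pursuer) has 6→2.
A3 = A2; e.g. 3 (Pursuer) has no edge into A2. Fixed point.
Pursuer's winning region = {1, 2, 5, 6, 7, 10}.

1, 2, 5, 6, 7, 10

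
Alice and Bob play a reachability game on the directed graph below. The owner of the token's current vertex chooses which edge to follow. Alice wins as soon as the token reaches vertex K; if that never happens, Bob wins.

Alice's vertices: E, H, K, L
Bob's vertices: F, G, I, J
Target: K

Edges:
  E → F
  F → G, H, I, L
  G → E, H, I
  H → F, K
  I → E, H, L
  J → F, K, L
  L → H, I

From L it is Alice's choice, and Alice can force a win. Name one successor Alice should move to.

A0 = {K}
A1: add {H} — H (Alice) has H→K.
A2: add {L} — L (Alice) has L→H.
A3 = A2; e.g. E (Alice) has no edge into A2. Fixed point.
From L, successor H is in the attractor (rank 1); the other successor I is not.

H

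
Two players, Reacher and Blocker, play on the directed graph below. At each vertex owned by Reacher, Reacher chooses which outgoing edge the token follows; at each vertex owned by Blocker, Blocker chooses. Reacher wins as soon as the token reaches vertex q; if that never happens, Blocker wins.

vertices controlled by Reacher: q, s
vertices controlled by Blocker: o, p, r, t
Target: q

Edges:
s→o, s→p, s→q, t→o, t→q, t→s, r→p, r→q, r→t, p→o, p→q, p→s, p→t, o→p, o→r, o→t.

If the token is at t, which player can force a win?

A0 = {q}
A1: add {s} — s (Reacher) has s→q.
A2 = A1; e.g. o (Blocker) can still go to p. Fixed point.
t never enters the attractor, so Blocker can avoid the target forever.

Blocker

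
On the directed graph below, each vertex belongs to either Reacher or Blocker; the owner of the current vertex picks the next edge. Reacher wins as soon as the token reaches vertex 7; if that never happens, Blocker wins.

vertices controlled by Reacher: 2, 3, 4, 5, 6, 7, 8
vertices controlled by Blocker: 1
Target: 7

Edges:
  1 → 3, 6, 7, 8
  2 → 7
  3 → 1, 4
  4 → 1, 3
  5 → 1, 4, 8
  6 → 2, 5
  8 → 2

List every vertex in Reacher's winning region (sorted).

A0 = {7}
A1: add {2} — 2 (Reacher) has 2→7.
A2: add {6, 8} — 6 (Reacher) has 6→2; 8 (Reacher) has 8→2.
A3: add {5} — 5 (Reacher) has 5→8.
A4 = A3; e.g. 1 (Blocker) can still go to 3. Fixed point.
Reacher's winning region = {2, 5, 6, 7, 8}.

2, 5, 6, 7, 8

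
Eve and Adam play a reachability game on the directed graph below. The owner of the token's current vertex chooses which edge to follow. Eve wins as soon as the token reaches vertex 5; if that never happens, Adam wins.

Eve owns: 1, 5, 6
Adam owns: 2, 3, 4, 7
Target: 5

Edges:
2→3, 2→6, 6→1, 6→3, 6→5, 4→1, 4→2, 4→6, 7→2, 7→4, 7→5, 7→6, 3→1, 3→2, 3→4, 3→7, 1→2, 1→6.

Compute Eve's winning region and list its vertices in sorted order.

A0 = {5}
A1: add {6} — 6 (Eve) has 6→5.
A2: add {1} — 1 (Eve) has 1→6.
A3 = A2; e.g. 2 (Adam) can still go to 3. Fixed point.
Eve's winning region = {1, 5, 6}.

1, 5, 6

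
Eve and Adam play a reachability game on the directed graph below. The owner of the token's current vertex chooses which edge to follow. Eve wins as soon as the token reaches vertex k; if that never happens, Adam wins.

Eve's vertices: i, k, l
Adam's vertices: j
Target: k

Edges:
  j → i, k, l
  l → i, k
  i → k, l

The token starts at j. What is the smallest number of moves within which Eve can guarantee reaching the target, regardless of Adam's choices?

A0 = {k}
A1: add {i, l} — i (Eve) has i→k; l (Eve) has l→k.
A2: add {j} — j (Adam): all of {i, k, l} already in.
A2 = all vertices. Fixed point.
j enters the attractor at level 2, so Eve can force the target in 2 moves from there.

2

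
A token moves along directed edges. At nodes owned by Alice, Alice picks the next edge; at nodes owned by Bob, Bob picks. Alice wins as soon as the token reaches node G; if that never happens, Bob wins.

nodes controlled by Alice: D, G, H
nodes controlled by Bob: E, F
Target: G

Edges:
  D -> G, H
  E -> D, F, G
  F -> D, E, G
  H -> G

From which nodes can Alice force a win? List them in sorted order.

A0 = {G}
A1: add {D, H} — D (Alice) has D→G; H (Alice) has H→G.
A2 = A1; e.g. E (Bob) can still go to F. Fixed point.
Alice's winning region = {D, G, H}.

D, G, H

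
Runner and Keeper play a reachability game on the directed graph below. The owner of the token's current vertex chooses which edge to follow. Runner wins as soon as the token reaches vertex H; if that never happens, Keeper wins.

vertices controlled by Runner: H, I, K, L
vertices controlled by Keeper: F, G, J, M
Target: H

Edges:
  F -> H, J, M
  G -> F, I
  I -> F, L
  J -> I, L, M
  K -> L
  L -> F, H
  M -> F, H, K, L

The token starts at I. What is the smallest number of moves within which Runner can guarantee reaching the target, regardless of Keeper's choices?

2

A0 = {H}
A1: add {L} — L (Runner) has L→H.
A2: add {I, K} — I (Runner) has I→L; K (Runner) has K→L.
A3 = A2; e.g. F (Keeper) can still go to J. Fixed point.
I enters the attractor at level 2, so Runner can force the target in 2 moves from there.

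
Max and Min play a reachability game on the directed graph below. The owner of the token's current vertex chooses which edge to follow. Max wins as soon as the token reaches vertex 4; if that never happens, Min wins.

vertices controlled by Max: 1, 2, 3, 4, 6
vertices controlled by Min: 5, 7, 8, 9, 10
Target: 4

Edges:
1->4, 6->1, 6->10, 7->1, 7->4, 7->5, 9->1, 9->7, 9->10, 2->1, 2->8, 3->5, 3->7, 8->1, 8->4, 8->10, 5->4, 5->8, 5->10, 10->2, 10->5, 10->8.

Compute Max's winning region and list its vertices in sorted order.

A0 = {4}
A1: add {1} — 1 (Max) has 1→4.
A2: add {2, 6} — 2 (Max) has 2→1; 6 (Max) has 6→1.
A3 = A2; e.g. 3 (Max) has no edge into A2. Fixed point.
Max's winning region = {1, 2, 4, 6}.

1, 2, 4, 6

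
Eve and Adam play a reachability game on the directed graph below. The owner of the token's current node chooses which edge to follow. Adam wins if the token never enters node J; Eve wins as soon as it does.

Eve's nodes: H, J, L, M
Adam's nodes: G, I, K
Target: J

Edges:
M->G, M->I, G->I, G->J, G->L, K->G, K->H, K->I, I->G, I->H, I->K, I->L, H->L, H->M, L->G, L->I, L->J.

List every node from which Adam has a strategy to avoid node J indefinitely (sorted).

A0 = {J}
A1: add {L} — L (Eve) has L→J.
A2: add {H} — H (Eve) has H→L.
A3 = A2; e.g. G (Adam) can still go to I. Fixed point.
Eve's attractor = {H, J, L}; Adam avoids the target exactly from the complement.

G, I, K, M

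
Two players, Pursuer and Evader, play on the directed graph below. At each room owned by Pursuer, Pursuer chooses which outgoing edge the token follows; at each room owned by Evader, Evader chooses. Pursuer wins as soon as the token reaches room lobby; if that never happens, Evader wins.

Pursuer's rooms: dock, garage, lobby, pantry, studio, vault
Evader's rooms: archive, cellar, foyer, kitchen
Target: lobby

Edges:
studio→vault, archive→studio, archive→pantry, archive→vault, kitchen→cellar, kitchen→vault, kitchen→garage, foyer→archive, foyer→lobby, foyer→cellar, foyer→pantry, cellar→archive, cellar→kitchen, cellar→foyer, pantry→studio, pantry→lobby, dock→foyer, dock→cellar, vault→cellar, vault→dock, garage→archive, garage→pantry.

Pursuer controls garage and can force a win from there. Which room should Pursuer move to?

pantry

A0 = {lobby}
A1: add {pantry} — pantry (Pursuer) has pantry→lobby.
A2: add {garage} — garage (Pursuer) has garage→pantry.
A3 = A2; e.g. studio (Pursuer) has no edge into A2. Fixed point.
From garage, successor pantry is in the attractor (rank 1); the other successor archive is not.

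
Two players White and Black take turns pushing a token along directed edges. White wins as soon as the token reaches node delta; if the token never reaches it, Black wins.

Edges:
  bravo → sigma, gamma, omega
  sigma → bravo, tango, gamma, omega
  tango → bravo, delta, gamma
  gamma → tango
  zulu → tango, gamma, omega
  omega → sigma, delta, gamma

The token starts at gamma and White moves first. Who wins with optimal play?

Track states (vertex, player-to-move).
A0 = {(delta,White), (delta,Black)}
A1: add {(tango,White), (omega,White)}.
A2: add {(gamma,Black)}.
A3: add {(bravo,White), (sigma,White), (zulu,White)}.
A4 = A3; e.g. (bravo,Black) stays out. (gamma,White) never enters ⇒ Black avoids the target.

Black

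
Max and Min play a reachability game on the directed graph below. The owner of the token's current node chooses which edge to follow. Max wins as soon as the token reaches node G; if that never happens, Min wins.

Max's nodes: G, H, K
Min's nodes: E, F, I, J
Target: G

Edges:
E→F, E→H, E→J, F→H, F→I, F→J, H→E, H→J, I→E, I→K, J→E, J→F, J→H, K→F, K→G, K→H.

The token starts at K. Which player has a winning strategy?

Max

A0 = {G}
A1: add {K} — K (Max) has K→G.
A2 = A1; e.g. E (Min) can still go to F. Fixed point.
K ∈ A1, so Max can force the target.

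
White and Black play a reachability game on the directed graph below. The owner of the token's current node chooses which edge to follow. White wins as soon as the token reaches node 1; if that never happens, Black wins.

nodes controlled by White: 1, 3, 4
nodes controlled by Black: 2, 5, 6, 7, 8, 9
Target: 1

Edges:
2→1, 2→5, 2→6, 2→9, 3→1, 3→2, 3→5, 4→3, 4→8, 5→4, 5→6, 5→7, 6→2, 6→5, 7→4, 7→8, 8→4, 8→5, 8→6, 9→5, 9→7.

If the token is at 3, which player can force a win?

White

A0 = {1}
A1: add {3} — 3 (White) has 3→1.
3 ∈ A1, so White can force the target.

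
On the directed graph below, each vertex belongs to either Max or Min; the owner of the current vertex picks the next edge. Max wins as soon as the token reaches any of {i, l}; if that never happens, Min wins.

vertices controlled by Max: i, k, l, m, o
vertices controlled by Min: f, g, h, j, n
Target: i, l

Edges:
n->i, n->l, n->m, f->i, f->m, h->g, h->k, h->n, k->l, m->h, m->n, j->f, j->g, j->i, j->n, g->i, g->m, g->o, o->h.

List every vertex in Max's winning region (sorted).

A0 = {i, l}
A1: add {k} — k (Max) has k→l.
A2 = A1; e.g. f (Min) can still go to m. Fixed point.
Max's winning region = {i, k, l}.

i, k, l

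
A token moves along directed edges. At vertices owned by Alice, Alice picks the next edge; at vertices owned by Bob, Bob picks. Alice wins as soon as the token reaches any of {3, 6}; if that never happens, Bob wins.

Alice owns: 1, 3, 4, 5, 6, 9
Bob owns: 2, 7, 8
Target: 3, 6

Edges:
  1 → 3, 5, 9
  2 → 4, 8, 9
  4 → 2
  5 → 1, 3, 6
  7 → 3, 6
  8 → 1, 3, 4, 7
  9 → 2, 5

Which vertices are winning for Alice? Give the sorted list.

1, 3, 5, 6, 7, 9

A0 = {3, 6}
A1: add {1, 5, 7} — 1 (Alice) has 1→3; 5 (Alice) has 5→3; 7 (Bob): all of {3, 6} already in.
A2: add {9} — 9 (Alice) has 9→5.
A3 = A2; e.g. 2 (Bob) can still go to 4. Fixed point.
Alice's winning region = {1, 3, 5, 6, 7, 9}.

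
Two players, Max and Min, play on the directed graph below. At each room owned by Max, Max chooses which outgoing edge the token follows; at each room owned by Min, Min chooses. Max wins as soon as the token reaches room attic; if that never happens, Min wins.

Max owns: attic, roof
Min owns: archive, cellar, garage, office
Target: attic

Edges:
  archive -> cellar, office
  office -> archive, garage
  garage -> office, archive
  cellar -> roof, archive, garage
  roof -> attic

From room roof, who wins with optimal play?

A0 = {attic}
A1: add {roof} — roof (Max) has roof→attic.
A2 = A1; e.g. cellar (Min) can still go to archive. Fixed point.
roof ∈ A1, so Max can force the target.

Max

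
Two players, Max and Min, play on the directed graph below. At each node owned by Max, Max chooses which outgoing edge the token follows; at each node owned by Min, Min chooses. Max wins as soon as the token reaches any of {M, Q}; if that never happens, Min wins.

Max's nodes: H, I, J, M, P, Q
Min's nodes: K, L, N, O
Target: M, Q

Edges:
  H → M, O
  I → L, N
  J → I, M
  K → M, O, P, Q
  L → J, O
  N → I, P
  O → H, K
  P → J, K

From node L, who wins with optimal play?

A0 = {M, Q}
A1: add {H, J} — H (Max) has H→M; J (Max) has J→M.
A2: add {P} — P (Max) has P→J.
A3 = A2; e.g. I (Max) has no edge into A2. Fixed point.
L never enters the attractor, so Min can avoid the target forever.

Min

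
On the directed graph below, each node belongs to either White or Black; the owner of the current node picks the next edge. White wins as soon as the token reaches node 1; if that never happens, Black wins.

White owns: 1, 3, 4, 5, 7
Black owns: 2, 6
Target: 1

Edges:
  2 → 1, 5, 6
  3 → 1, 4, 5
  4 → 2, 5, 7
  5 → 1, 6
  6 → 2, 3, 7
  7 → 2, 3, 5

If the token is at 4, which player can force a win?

A0 = {1}
A1: add {3, 5} — 3 (White) has 3→1; 5 (White) has 5→1.
A2: add {4, 7} — 4 (White) has 4→5; 7 (White) has 7→3.
A3 = A2; e.g. 2 (Black) can still go to 6. Fixed point.
4 ∈ A2, so White can force the target.

White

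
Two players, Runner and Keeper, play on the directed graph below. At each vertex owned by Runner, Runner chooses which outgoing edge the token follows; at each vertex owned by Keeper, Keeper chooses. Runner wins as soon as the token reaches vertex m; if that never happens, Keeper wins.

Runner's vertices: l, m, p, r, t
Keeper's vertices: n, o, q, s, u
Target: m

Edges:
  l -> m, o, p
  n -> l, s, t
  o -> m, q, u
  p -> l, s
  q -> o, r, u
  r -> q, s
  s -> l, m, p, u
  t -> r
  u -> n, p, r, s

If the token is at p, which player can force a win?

A0 = {m}
A1: add {l} — l (Runner) has l→m.
A2: add {p} — p (Runner) has p→l.
A3 = A2; e.g. n (Keeper) can still go to s. Fixed point.
p ∈ A2, so Runner can force the target.

Runner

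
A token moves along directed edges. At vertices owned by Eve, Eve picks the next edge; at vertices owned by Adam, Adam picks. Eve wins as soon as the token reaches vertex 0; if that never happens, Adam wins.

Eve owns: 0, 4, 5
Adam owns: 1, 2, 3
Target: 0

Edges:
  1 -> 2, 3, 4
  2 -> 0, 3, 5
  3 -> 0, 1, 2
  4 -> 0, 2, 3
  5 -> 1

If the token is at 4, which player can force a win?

Eve

A0 = {0}
A1: add {4} — 4 (Eve) has 4→0.
A2 = A1; e.g. 1 (Adam) can still go to 2. Fixed point.
4 ∈ A1, so Eve can force the target.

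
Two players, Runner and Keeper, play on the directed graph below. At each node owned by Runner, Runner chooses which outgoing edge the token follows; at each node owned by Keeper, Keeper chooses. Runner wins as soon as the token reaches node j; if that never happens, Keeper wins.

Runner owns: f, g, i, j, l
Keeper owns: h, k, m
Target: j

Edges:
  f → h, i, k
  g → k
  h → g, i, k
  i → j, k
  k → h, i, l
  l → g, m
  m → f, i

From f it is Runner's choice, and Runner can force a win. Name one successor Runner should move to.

A0 = {j}
A1: add {i} — i (Runner) has i→j.
A2: add {f} — f (Runner) has f→i.
A3: add {m} — m (Keeper): all of {f, i} already in.
A4: add {l} — l (Runner) has l→m.
A5 = A4; e.g. g (Runner) has no edge into A4. Fixed point.
From f, successor i is in the attractor (rank 1); the other successors h, k are not.

i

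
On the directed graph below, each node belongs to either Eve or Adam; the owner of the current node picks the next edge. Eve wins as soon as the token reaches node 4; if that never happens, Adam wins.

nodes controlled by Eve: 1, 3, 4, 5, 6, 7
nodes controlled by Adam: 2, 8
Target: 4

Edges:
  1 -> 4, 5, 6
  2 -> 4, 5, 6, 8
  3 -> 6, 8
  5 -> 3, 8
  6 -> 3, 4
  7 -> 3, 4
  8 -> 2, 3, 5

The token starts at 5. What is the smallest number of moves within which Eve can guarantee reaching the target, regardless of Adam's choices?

A0 = {4}
A1: add {1, 6, 7} — 1 (Eve) has 1→4; 6 (Eve) has 6→4; 7 (Eve) has 7→4.
A2: add {3} — 3 (Eve) has 3→6.
A3: add {5} — 5 (Eve) has 5→3.
A4 = A3; e.g. 2 (Adam) can still go to 8. Fixed point.
5 enters the attractor at level 3, so Eve can force the target in 3 moves from there.

3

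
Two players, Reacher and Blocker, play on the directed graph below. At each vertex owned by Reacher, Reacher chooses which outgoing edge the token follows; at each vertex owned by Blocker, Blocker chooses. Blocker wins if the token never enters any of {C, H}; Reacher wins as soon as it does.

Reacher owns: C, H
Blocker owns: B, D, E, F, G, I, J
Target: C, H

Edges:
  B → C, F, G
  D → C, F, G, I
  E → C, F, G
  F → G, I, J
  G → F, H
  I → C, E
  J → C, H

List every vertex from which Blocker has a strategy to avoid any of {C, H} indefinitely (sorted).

A0 = {C, H}
A1: add {J} — J (Blocker): all of {C, H} already in.
A2 = A1; e.g. B (Blocker) can still go to F. Fixed point.
Reacher's attractor = {C, H, J}; Blocker avoids the target exactly from the complement.

B, D, E, F, G, I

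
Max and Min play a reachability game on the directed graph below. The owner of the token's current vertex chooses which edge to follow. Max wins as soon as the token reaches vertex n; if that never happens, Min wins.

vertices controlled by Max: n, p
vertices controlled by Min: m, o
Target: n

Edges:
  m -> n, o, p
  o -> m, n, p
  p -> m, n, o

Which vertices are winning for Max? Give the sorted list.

n, p

A0 = {n}
A1: add {p} — p (Max) has p→n.
A2 = A1; e.g. m (Min) can still go to o. Fixed point.
Max's winning region = {n, p}.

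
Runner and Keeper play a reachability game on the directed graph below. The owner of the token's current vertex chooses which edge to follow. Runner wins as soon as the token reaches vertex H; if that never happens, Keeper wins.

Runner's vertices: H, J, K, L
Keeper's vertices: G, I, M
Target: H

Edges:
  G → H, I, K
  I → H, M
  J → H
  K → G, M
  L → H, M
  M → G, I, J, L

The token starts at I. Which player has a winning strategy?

A0 = {H}
A1: add {J, L} — J (Runner) has J→H; L (Runner) has L→H.
A2 = A1; e.g. G (Keeper) can still go to I. Fixed point.
I never enters the attractor, so Keeper can avoid the target forever.

Keeper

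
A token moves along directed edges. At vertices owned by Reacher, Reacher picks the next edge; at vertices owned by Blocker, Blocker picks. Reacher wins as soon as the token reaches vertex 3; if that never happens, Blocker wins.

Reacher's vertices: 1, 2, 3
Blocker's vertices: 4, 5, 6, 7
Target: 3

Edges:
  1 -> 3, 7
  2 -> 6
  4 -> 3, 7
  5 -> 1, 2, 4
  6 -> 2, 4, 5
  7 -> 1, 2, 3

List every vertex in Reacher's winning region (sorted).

1, 3

A0 = {3}
A1: add {1} — 1 (Reacher) has 1→3.
A2 = A1; e.g. 2 (Reacher) has no edge into A1. Fixed point.
Reacher's winning region = {1, 3}.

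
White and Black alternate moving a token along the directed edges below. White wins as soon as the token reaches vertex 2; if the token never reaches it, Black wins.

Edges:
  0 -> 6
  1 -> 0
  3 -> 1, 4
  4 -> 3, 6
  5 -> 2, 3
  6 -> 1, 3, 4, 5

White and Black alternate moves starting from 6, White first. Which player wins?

Black

Track states (vertex, player-to-move).
A0 = {(2,White), (2,Black)}
A1: add {(5,White)}.
A2 = A1; e.g. (0,White) stays out. (6,White) never enters ⇒ Black avoids the target.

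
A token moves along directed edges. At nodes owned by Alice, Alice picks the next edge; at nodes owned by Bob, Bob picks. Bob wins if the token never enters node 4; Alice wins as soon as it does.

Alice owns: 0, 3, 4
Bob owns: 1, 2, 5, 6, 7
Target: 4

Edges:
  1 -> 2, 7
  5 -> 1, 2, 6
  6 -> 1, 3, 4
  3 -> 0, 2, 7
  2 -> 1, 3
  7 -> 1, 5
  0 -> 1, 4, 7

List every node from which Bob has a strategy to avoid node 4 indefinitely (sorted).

1, 2, 5, 6, 7

A0 = {4}
A1: add {0} — 0 (Alice) has 0→4.
A2: add {3} — 3 (Alice) has 3→0.
A3 = A2; e.g. 1 (Bob) can still go to 2. Fixed point.
Alice's attractor = {0, 3, 4}; Bob avoids the target exactly from the complement.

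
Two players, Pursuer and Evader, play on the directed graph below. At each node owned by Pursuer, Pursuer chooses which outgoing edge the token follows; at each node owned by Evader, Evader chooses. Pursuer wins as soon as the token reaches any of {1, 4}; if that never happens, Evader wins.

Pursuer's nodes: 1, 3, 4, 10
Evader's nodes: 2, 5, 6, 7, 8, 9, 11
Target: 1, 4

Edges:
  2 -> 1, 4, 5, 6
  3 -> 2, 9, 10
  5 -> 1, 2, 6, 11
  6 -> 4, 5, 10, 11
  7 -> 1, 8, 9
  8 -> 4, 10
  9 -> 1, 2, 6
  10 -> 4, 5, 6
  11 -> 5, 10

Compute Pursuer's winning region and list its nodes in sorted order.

1, 3, 4, 8, 10

A0 = {1, 4}
A1: add {10} — 10 (Pursuer) has 10→4.
A2: add {3, 8} — 3 (Pursuer) has 3→10; 8 (Evader): all of {4, 10} already in.
A3 = A2; e.g. 2 (Evader) can still go to 5. Fixed point.
Pursuer's winning region = {1, 3, 4, 8, 10}.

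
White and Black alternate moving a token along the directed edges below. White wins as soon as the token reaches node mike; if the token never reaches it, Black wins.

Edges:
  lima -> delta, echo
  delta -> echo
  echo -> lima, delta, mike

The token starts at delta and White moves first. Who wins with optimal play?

Black

Track states (vertex, player-to-move).
A0 = {(mike,White), (mike,Black)}
A1: add {(echo,White)}.
A2: add {(delta,Black)}.
A3: add {(lima,White)}.
A4 = A3; e.g. (lima,Black) stays out. (delta,White) never enters ⇒ Black avoids the target.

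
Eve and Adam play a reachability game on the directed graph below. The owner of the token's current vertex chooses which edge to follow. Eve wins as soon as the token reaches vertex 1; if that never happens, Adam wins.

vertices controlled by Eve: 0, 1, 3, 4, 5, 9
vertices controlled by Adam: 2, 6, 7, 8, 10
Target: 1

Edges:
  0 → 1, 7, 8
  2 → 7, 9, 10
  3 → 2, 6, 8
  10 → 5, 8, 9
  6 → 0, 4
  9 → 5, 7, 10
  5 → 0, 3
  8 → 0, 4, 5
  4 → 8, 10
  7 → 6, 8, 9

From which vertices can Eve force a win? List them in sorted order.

A0 = {1}
A1: add {0} — 0 (Eve) has 0→1.
A2: add {5} — 5 (Eve) has 5→0.
A3: add {9} — 9 (Eve) has 9→5.
A4 = A3; e.g. 2 (Adam) can still go to 7. Fixed point.
Eve's winning region = {0, 1, 5, 9}.

0, 1, 5, 9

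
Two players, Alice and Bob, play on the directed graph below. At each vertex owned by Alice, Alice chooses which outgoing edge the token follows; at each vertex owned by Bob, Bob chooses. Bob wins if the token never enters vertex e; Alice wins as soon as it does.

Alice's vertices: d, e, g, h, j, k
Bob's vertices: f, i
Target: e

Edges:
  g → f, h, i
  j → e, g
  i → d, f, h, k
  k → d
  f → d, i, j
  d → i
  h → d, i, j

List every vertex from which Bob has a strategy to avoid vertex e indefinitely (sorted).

A0 = {e}
A1: add {j} — j (Alice) has j→e.
A2: add {h} — h (Alice) has h→j.
A3: add {g} — g (Alice) has g→h.
A4 = A3; e.g. d (Alice) has no edge into A3. Fixed point.
Alice's attractor = {e, g, h, j}; Bob avoids the target exactly from the complement.

d, f, i, k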